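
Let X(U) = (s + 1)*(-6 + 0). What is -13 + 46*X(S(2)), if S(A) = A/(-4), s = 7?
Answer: -2221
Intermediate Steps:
S(A) = -A/4 (S(A) = A*(-1/4) = -A/4)
X(U) = -48 (X(U) = (7 + 1)*(-6 + 0) = 8*(-6) = -48)
-13 + 46*X(S(2)) = -13 + 46*(-48) = -13 - 2208 = -2221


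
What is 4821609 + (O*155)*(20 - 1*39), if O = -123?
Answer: 5183844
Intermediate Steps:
4821609 + (O*155)*(20 - 1*39) = 4821609 + (-123*155)*(20 - 1*39) = 4821609 - 19065*(20 - 39) = 4821609 - 19065*(-19) = 4821609 + 362235 = 5183844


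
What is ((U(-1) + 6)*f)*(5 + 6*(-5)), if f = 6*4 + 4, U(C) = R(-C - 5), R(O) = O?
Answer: -1400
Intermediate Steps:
U(C) = -5 - C (U(C) = -C - 5 = -5 - C)
f = 28 (f = 24 + 4 = 28)
((U(-1) + 6)*f)*(5 + 6*(-5)) = (((-5 - 1*(-1)) + 6)*28)*(5 + 6*(-5)) = (((-5 + 1) + 6)*28)*(5 - 30) = ((-4 + 6)*28)*(-25) = (2*28)*(-25) = 56*(-25) = -1400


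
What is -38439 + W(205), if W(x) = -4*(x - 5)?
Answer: -39239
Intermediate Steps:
W(x) = 20 - 4*x (W(x) = -4*(-5 + x) = 20 - 4*x)
-38439 + W(205) = -38439 + (20 - 4*205) = -38439 + (20 - 820) = -38439 - 800 = -39239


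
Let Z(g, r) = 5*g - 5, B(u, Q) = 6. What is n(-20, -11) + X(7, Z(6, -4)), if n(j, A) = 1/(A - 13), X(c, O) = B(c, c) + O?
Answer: 743/24 ≈ 30.958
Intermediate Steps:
Z(g, r) = -5 + 5*g
X(c, O) = 6 + O
n(j, A) = 1/(-13 + A)
n(-20, -11) + X(7, Z(6, -4)) = 1/(-13 - 11) + (6 + (-5 + 5*6)) = 1/(-24) + (6 + (-5 + 30)) = -1/24 + (6 + 25) = -1/24 + 31 = 743/24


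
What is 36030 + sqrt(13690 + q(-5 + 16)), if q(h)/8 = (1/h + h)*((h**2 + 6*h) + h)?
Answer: 36030 + sqrt(31258) ≈ 36207.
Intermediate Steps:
q(h) = 8*(h + 1/h)*(h**2 + 7*h) (q(h) = 8*((1/h + h)*((h**2 + 6*h) + h)) = 8*((h + 1/h)*(h**2 + 7*h)) = 8*(h + 1/h)*(h**2 + 7*h))
36030 + sqrt(13690 + q(-5 + 16)) = 36030 + sqrt(13690 + (56 + 8*(-5 + 16) + 8*(-5 + 16)**3 + 56*(-5 + 16)**2)) = 36030 + sqrt(13690 + (56 + 8*11 + 8*11**3 + 56*11**2)) = 36030 + sqrt(13690 + (56 + 88 + 8*1331 + 56*121)) = 36030 + sqrt(13690 + (56 + 88 + 10648 + 6776)) = 36030 + sqrt(13690 + 17568) = 36030 + sqrt(31258)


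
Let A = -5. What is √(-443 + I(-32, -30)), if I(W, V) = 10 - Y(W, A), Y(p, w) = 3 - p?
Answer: 6*I*√13 ≈ 21.633*I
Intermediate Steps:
I(W, V) = 7 + W (I(W, V) = 10 - (3 - W) = 10 + (-3 + W) = 7 + W)
√(-443 + I(-32, -30)) = √(-443 + (7 - 32)) = √(-443 - 25) = √(-468) = 6*I*√13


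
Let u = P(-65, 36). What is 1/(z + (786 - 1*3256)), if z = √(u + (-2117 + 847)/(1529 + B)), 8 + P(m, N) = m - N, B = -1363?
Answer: -102505/253192191 - I*√803606/506384382 ≈ -0.00040485 - 1.7703e-6*I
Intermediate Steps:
P(m, N) = -8 + m - N (P(m, N) = -8 + (m - N) = -8 + m - N)
u = -109 (u = -8 - 65 - 1*36 = -8 - 65 - 36 = -109)
z = I*√803606/83 (z = √(-109 + (-2117 + 847)/(1529 - 1363)) = √(-109 - 1270/166) = √(-109 - 1270*1/166) = √(-109 - 635/83) = √(-9682/83) = I*√803606/83 ≈ 10.8*I)
1/(z + (786 - 1*3256)) = 1/(I*√803606/83 + (786 - 1*3256)) = 1/(I*√803606/83 + (786 - 3256)) = 1/(I*√803606/83 - 2470) = 1/(-2470 + I*√803606/83)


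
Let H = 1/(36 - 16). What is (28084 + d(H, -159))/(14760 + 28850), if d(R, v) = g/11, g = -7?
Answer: 44131/68530 ≈ 0.64397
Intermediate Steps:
H = 1/20 ≈ 0.050000
d(R, v) = -7/11
(28084 + d(H, -159))/(14760 + 28850) = (28084 - 7/11)/(14760 + 28850) = (308917/11)/43610 = (308917/11)*(1/43610) = 44131/68530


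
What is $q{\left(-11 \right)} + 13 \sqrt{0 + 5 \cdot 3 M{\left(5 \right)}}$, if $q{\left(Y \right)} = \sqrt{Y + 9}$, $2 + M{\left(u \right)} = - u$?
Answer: $i \left(\sqrt{2} + 13 \sqrt{105}\right) \approx 134.62 i$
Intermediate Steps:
$M{\left(u \right)} = -2 - u$
$q{\left(Y \right)} = \sqrt{9 + Y}$
$q{\left(-11 \right)} + 13 \sqrt{0 + 5 \cdot 3 M{\left(5 \right)}} = \sqrt{9 - 11} + 13 \sqrt{0 + 5 \cdot 3 \left(-2 - 5\right)} = \sqrt{-2} + 13 \sqrt{0 + 15 \left(-2 - 5\right)} = i \sqrt{2} + 13 \sqrt{0 + 15 \left(-7\right)} = i \sqrt{2} + 13 \sqrt{0 - 105} = i \sqrt{2} + 13 \sqrt{-105} = i \sqrt{2} + 13 i \sqrt{105}$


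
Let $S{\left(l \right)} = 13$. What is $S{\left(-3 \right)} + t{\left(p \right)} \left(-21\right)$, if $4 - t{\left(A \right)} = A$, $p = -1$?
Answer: $-92$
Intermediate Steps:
$t{\left(A \right)} = 4 - A$
$S{\left(-3 \right)} + t{\left(p \right)} \left(-21\right) = 13 + \left(4 - -1\right) \left(-21\right) = 13 + \left(4 + 1\right) \left(-21\right) = 13 + 5 \left(-21\right) = 13 - 105 = -92$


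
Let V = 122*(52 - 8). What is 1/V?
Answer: 1/5368 ≈ 0.00018629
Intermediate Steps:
V = 5368 (V = 122*44 = 5368)
1/V = 1/5368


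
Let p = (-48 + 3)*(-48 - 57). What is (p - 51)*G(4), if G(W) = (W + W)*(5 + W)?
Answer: 336528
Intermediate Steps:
p = 4725 (p = -45*(-105) = 4725)
G(W) = 2*W*(5 + W) (G(W) = (2*W)*(5 + W) = 2*W*(5 + W))
(p - 51)*G(4) = (4725 - 51)*(2*4*(5 + 4)) = 4674*(2*4*9) = 4674*72 = 336528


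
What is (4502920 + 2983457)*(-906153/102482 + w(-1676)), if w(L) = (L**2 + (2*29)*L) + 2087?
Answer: 2082114030714099789/102482 ≈ 2.0317e+13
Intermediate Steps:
w(L) = 2087 + L**2 + 58*L (w(L) = (L**2 + 58*L) + 2087 = 2087 + L**2 + 58*L)
(4502920 + 2983457)*(-906153/102482 + w(-1676)) = (4502920 + 2983457)*(-906153/102482 + (2087 + (-1676)**2 + 58*(-1676))) = 7486377*(-906153*1/102482 + (2087 + 2808976 - 97208)) = 7486377*(-906153/102482 + 2713855) = 7486377*(278120381957/102482) = 2082114030714099789/102482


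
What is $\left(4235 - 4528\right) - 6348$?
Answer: $-6641$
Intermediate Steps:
$\left(4235 - 4528\right) - 6348 = -293 - 6348 = -6641$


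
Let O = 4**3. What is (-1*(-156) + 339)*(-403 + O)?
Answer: -167805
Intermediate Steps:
O = 64
(-1*(-156) + 339)*(-403 + O) = (-1*(-156) + 339)*(-403 + 64) = (156 + 339)*(-339) = 495*(-339) = -167805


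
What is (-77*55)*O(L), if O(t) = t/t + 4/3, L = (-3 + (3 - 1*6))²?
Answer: -29645/3 ≈ -9881.7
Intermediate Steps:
L = 36 (L = (-3 + (3 - 6))² = (-3 - 3)² = (-6)² = 36)
O(t) = 7/3 (O(t) = 1 + 4*(⅓) = 1 + 4/3 = 7/3)
(-77*55)*O(L) = -77*55*(7/3) = -4235*7/3 = -29645/3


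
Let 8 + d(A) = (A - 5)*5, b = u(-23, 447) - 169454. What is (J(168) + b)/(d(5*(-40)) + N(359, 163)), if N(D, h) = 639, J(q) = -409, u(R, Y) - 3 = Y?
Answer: 169413/394 ≈ 429.98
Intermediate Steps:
u(R, Y) = 3 + Y
b = -169004 (b = (3 + 447) - 169454 = 450 - 169454 = -169004)
d(A) = -33 + 5*A (d(A) = -8 + (A - 5)*5 = -8 + (-5 + A)*5 = -8 + (-25 + 5*A) = -33 + 5*A)
(J(168) + b)/(d(5*(-40)) + N(359, 163)) = (-409 - 169004)/((-33 + 5*(5*(-40))) + 639) = -169413/((-33 + 5*(-200)) + 639) = -169413/((-33 - 1000) + 639) = -169413/(-1033 + 639) = -169413/(-394) = -169413*(-1/394) = 169413/394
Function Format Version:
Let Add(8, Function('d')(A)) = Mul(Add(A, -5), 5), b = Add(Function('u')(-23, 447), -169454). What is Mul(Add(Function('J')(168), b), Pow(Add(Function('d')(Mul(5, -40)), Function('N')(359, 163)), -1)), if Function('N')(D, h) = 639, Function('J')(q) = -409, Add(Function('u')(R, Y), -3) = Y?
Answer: Rational(169413, 394) ≈ 429.98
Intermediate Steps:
Function('u')(R, Y) = Add(3, Y)
b = -169004 (b = Add(Add(3, 447), -169454) = Add(450, -169454) = -169004)
Function('d')(A) = Add(-33, Mul(5, A)) (Function('d')(A) = Add(-8, Mul(Add(A, -5), 5)) = Add(-8, Mul(Add(-5, A), 5)) = Add(-8, Add(-25, Mul(5, A))) = Add(-33, Mul(5, A)))
Mul(Add(Function('J')(168), b), Pow(Add(Function('d')(Mul(5, -40)), Function('N')(359, 163)), -1)) = Mul(Add(-409, -169004), Pow(Add(Add(-33, Mul(5, Mul(5, -40))), 639), -1)) = Mul(-169413, Pow(Add(Add(-33, Mul(5, -200)), 639), -1)) = Mul(-169413, Pow(Add(Add(-33, -1000), 639), -1)) = Mul(-169413, Pow(Add(-1033, 639), -1)) = Mul(-169413, Pow(-394, -1)) = Mul(-169413, Rational(-1, 394)) = Rational(169413, 394)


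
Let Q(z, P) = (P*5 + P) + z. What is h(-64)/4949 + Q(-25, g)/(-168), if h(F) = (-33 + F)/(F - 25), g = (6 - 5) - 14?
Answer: 6483397/10571064 ≈ 0.61332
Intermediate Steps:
g = -13 (g = 1 - 14 = -13)
h(F) = (-33 + F)/(-25 + F)
Q(z, P) = z + 6*P (Q(z, P) = (5*P + P) + z = 6*P + z = z + 6*P)
h(-64)/4949 + Q(-25, g)/(-168) = ((-33 - 64)/(-25 - 64))/4949 + (-25 + 6*(-13))/(-168) = (-97/(-89))*(1/4949) + (-25 - 78)*(-1/168) = -1/89*(-97)*(1/4949) - 103*(-1/168) = (97/89)*(1/4949) + 103/168 = 97/440461 + 103/168 = 6483397/10571064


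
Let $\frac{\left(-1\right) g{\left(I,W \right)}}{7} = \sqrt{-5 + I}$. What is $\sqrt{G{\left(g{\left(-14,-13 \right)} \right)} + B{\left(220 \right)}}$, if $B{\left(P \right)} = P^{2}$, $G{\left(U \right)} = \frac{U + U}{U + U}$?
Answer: $\sqrt{48401} \approx 220.0$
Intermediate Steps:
$g{\left(I,W \right)} = - 7 \sqrt{-5 + I}$
$G{\left(U \right)} = 1$ ($G{\left(U \right)} = \frac{2 U}{2 U} = 2 U \frac{1}{2 U} = 1$)
$\sqrt{G{\left(g{\left(-14,-13 \right)} \right)} + B{\left(220 \right)}} = \sqrt{1 + 220^{2}} = \sqrt{1 + 48400} = \sqrt{48401}$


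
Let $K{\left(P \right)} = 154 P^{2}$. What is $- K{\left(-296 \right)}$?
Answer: $-13492864$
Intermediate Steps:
$- K{\left(-296 \right)} = - 154 \left(-296\right)^{2} = - 154 \cdot 87616 = \left(-1\right) 13492864 = -13492864$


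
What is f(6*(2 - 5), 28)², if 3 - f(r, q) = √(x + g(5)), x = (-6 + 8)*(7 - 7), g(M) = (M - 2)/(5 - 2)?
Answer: 4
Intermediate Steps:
g(M) = -⅔ + M/3 (g(M) = (-2 + M)/3 = (-2 + M)*(⅓) = -⅔ + M/3)
x = 0 (x = 2*0 = 0)
f(r, q) = 2 (f(r, q) = 3 - √(0 + (-⅔ + (⅓)*5)) = 3 - √(0 + (-⅔ + 5/3)) = 3 - √(0 + 1) = 3 - √1 = 3 - 1*1 = 3 - 1 = 2)
f(6*(2 - 5), 28)² = 2² = 4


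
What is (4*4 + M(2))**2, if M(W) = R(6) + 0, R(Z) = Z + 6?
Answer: 784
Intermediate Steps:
R(Z) = 6 + Z
M(W) = 12 (M(W) = (6 + 6) + 0 = 12 + 0 = 12)
(4*4 + M(2))**2 = (4*4 + 12)**2 = (16 + 12)**2 = 28**2 = 784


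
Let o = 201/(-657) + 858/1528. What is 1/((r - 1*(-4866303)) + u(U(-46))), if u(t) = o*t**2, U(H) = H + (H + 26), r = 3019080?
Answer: 13943/109961418138 ≈ 1.2680e-7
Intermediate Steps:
U(H) = 26 + 2*H (U(H) = H + (26 + H) = 26 + 2*H)
o = 42763/167316 (o = 201*(-1/657) + 858*(1/1528) = -67/219 + 429/764 = 42763/167316 ≈ 0.25558)
u(t) = 42763*t**2/167316
1/((r - 1*(-4866303)) + u(U(-46))) = 1/((3019080 - 1*(-4866303)) + 42763*(26 + 2*(-46))**2/167316) = 1/((3019080 + 4866303) + 42763*(26 - 92)**2/167316) = 1/(7885383 + (42763/167316)*(-66)**2) = 1/(7885383 + (42763/167316)*4356) = 1/(7885383 + 15522969/13943) = 1/(109961418138/13943) = 13943/109961418138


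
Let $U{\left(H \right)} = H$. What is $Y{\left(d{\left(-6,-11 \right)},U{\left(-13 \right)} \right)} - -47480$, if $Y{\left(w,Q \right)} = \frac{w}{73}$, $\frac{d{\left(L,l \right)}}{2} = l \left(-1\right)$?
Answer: $\frac{3466062}{73} \approx 47480.0$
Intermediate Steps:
$d{\left(L,l \right)} = - 2 l$ ($d{\left(L,l \right)} = 2 l \left(-1\right) = 2 \left(- l\right) = - 2 l$)
$Y{\left(w,Q \right)} = \frac{w}{73}$ ($Y{\left(w,Q \right)} = w \frac{1}{73} = \frac{w}{73}$)
$Y{\left(d{\left(-6,-11 \right)},U{\left(-13 \right)} \right)} - -47480 = \frac{\left(-2\right) \left(-11\right)}{73} - -47480 = \frac{1}{73} \cdot 22 + 47480 = \frac{22}{73} + 47480 = \frac{3466062}{73}$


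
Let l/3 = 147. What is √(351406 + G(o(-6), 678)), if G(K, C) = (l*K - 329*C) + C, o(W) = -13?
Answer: √123289 ≈ 351.13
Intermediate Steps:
l = 441 (l = 3*147 = 441)
G(K, C) = -328*C + 441*K (G(K, C) = (441*K - 329*C) + C = (-329*C + 441*K) + C = -328*C + 441*K)
√(351406 + G(o(-6), 678)) = √(351406 + (-328*678 + 441*(-13))) = √(351406 + (-222384 - 5733)) = √(351406 - 228117) = √123289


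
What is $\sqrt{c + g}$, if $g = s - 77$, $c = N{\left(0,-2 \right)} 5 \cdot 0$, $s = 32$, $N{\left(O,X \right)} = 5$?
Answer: $3 i \sqrt{5} \approx 6.7082 i$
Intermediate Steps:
$c = 0$ ($c = 5 \cdot 5 \cdot 0 = 5 \cdot 0 = 0$)
$g = -45$ ($g = 32 - 77 = -45$)
$\sqrt{c + g} = \sqrt{0 - 45} = \sqrt{-45} = 3 i \sqrt{5}$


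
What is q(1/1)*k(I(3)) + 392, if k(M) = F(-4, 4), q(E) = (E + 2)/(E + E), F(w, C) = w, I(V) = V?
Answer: 386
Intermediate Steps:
q(E) = (2 + E)/(2*E) (q(E) = (2 + E)/((2*E)) = (2 + E)*(1/(2*E)) = (2 + E)/(2*E))
k(M) = -4
q(1/1)*k(I(3)) + 392 = ((2 + 1/1)/(2*(1/1)))*(-4) + 392 = ((½)*(2 + 1)/1)*(-4) + 392 = ((½)*1*3)*(-4) + 392 = (3/2)*(-4) + 392 = -6 + 392 = 386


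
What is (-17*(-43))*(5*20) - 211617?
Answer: -138517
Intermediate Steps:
(-17*(-43))*(5*20) - 211617 = 731*100 - 211617 = 73100 - 211617 = -138517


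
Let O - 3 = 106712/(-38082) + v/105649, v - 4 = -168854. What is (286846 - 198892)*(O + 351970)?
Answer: 20758377449207365834/670554203 ≈ 3.0957e+10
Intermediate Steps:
v = -168850 (v = 4 - 168854 = -168850)
O = -2817093067/2011662609 (O = 3 + (106712/(-38082) - 168850/105649) = 3 + (106712*(-1/38082) - 168850*1/105649) = 3 + (-53356/19041 - 168850/105649) = 3 - 8852080894/2011662609 = -2817093067/2011662609 ≈ -1.4004)
(286846 - 198892)*(O + 351970) = (286846 - 198892)*(-2817093067/2011662609 + 351970) = 87954*(708042071396663/2011662609) = 20758377449207365834/670554203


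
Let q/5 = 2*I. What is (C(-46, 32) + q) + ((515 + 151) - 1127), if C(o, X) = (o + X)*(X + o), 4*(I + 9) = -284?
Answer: -1065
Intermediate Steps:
I = -80 (I = -9 + (¼)*(-284) = -9 - 71 = -80)
C(o, X) = (X + o)² (C(o, X) = (X + o)*(X + o) = (X + o)²)
q = -800 (q = 5*(2*(-80)) = 5*(-160) = -800)
(C(-46, 32) + q) + ((515 + 151) - 1127) = ((32 - 46)² - 800) + ((515 + 151) - 1127) = ((-14)² - 800) + (666 - 1127) = (196 - 800) - 461 = -604 - 461 = -1065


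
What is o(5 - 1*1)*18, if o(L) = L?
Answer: 72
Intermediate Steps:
o(5 - 1*1)*18 = (5 - 1*1)*18 = (5 - 1)*18 = 4*18 = 72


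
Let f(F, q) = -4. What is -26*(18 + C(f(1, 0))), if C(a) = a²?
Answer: -884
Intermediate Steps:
-26*(18 + C(f(1, 0))) = -26*(18 + (-4)²) = -26*(18 + 16) = -26*34 = -884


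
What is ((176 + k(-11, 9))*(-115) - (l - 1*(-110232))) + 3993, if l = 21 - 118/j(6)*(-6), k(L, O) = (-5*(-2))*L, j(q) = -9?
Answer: -341314/3 ≈ -1.1377e+5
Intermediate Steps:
k(L, O) = 10*L
l = -173/3 (l = 21 - 118/(-9)*(-6) = 21 - 118*(-⅑)*(-6) = 21 + (118/9)*(-6) = 21 - 236/3 = -173/3 ≈ -57.667)
((176 + k(-11, 9))*(-115) - (l - 1*(-110232))) + 3993 = ((176 + 10*(-11))*(-115) - (-173/3 - 1*(-110232))) + 3993 = ((176 - 110)*(-115) - (-173/3 + 110232)) + 3993 = (66*(-115) - 1*330523/3) + 3993 = (-7590 - 330523/3) + 3993 = -353293/3 + 3993 = -341314/3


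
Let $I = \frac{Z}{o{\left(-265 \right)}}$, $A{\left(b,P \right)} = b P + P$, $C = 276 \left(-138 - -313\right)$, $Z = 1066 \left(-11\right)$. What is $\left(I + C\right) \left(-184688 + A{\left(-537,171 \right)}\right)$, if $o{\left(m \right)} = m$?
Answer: $- \frac{3540305437744}{265} \approx -1.336 \cdot 10^{10}$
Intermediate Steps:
$Z = -11726$
$C = 48300$ ($C = 276 \left(-138 + 313\right) = 276 \cdot 175 = 48300$)
$A{\left(b,P \right)} = P + P b$ ($A{\left(b,P \right)} = P b + P = P + P b$)
$I = \frac{11726}{265}$ ($I = - \frac{11726}{-265} = \left(-11726\right) \left(- \frac{1}{265}\right) = \frac{11726}{265} \approx 44.249$)
$\left(I + C\right) \left(-184688 + A{\left(-537,171 \right)}\right) = \left(\frac{11726}{265} + 48300\right) \left(-184688 + 171 \left(1 - 537\right)\right) = \frac{12811226 \left(-184688 + 171 \left(-536\right)\right)}{265} = \frac{12811226 \left(-184688 - 91656\right)}{265} = \frac{12811226}{265} \left(-276344\right) = - \frac{3540305437744}{265}$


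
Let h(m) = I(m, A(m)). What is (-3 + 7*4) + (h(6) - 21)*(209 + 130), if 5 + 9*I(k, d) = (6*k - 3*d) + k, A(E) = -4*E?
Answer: -8965/3 ≈ -2988.3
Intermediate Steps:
I(k, d) = -5/9 - d/3 + 7*k/9 (I(k, d) = -5/9 + ((6*k - 3*d) + k)/9 = -5/9 + ((-3*d + 6*k) + k)/9 = -5/9 + (-3*d + 7*k)/9 = -5/9 + (-d/3 + 7*k/9) = -5/9 - d/3 + 7*k/9)
h(m) = -5/9 + 19*m/9 (h(m) = -5/9 - (-4)*m/3 + 7*m/9 = -5/9 + 4*m/3 + 7*m/9 = -5/9 + 19*m/9)
(-3 + 7*4) + (h(6) - 21)*(209 + 130) = (-3 + 7*4) + ((-5/9 + (19/9)*6) - 21)*(209 + 130) = (-3 + 28) + ((-5/9 + 38/3) - 21)*339 = 25 + (109/9 - 21)*339 = 25 - 80/9*339 = 25 - 9040/3 = -8965/3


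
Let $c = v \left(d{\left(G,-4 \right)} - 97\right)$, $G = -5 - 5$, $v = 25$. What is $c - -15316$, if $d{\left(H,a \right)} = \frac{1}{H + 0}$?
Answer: $\frac{25777}{2} \approx 12889.0$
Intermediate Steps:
$G = -10$ ($G = -5 - 5 = -10$)
$d{\left(H,a \right)} = \frac{1}{H}$
$c = - \frac{4855}{2}$ ($c = 25 \left(\frac{1}{-10} - 97\right) = 25 \left(- \frac{1}{10} - 97\right) = 25 \left(- \frac{971}{10}\right) = - \frac{4855}{2} \approx -2427.5$)
$c - -15316 = - \frac{4855}{2} - -15316 = - \frac{4855}{2} + 15316 = \frac{25777}{2}$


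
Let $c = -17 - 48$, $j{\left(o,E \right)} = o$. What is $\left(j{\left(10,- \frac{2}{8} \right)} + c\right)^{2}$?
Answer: $3025$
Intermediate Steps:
$c = -65$ ($c = -17 - 48 = -65$)
$\left(j{\left(10,- \frac{2}{8} \right)} + c\right)^{2} = \left(10 - 65\right)^{2} = \left(-55\right)^{2} = 3025$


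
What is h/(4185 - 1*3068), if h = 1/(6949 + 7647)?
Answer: 1/16303732 ≈ 6.1336e-8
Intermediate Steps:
h = 1/14596 ≈ 6.8512e-5
h/(4185 - 1*3068) = 1/(14596*(4185 - 1*3068)) = 1/(14596*(4185 - 3068)) = (1/14596)/1117 = (1/14596)*(1/1117) = 1/16303732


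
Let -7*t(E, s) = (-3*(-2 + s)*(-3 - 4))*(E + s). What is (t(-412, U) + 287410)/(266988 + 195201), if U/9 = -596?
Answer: -92694638/462189 ≈ -200.56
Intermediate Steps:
U = -5364 (U = 9*(-596) = -5364)
t(E, s) = -(-42 + 21*s)*(E + s)/7 (t(E, s) = -(-3*(-2 + s)*(-3 - 4))*(E + s)/7 = -(-3*(-2 + s)*(-7))*(E + s)/7 = -(-3*(14 - 7*s))*(E + s)/7 = -(-42 + 21*s)*(E + s)/7)
(t(-412, U) + 287410)/(266988 + 195201) = ((-3*(-5364)² + 6*(-412) + 6*(-5364) - 3*(-412)*(-5364)) + 287410)/(266988 + 195201) = ((-3*28772496 - 2472 - 32184 - 6629904) + 287410)/462189 = ((-86317488 - 2472 - 32184 - 6629904) + 287410)*(1/462189) = (-92982048 + 287410)*(1/462189) = -92694638*1/462189 = -92694638/462189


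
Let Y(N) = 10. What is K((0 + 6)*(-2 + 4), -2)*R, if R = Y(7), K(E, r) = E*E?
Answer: 1440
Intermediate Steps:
K(E, r) = E²
R = 10
K((0 + 6)*(-2 + 4), -2)*R = ((0 + 6)*(-2 + 4))²*10 = (6*2)²*10 = 12²*10 = 144*10 = 1440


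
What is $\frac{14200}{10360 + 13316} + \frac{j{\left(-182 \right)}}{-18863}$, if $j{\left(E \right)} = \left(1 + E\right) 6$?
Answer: $\frac{73391684}{111650097} \approx 0.65734$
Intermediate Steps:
$j{\left(E \right)} = 6 + 6 E$
$\frac{14200}{10360 + 13316} + \frac{j{\left(-182 \right)}}{-18863} = \frac{14200}{10360 + 13316} + \frac{6 + 6 \left(-182\right)}{-18863} = \frac{14200}{23676} + \left(6 - 1092\right) \left(- \frac{1}{18863}\right) = 14200 \cdot \frac{1}{23676} - - \frac{1086}{18863} = \frac{3550}{5919} + \frac{1086}{18863} = \frac{73391684}{111650097}$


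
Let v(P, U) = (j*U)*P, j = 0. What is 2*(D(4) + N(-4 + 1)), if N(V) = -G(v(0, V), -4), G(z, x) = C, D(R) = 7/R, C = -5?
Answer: 27/2 ≈ 13.500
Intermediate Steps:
v(P, U) = 0 (v(P, U) = (0*U)*P = 0*P = 0)
G(z, x) = -5
N(V) = 5 (N(V) = -1*(-5) = 5)
2*(D(4) + N(-4 + 1)) = 2*(7/4 + 5) = 2*(27/4) = 27/2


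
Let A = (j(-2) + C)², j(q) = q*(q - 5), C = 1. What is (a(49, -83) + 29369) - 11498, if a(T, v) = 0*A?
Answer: 17871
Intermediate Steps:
j(q) = q*(-5 + q)
A = 225 (A = (-2*(-5 - 2) + 1)² = (-2*(-7) + 1)² = (14 + 1)² = 15² = 225)
a(T, v) = 0 (a(T, v) = 0*225 = 0)
(a(49, -83) + 29369) - 11498 = (0 + 29369) - 11498 = 29369 - 11498 = 17871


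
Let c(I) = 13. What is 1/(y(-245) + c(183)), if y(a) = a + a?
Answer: -1/477 ≈ -0.0020964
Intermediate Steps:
y(a) = 2*a
1/(y(-245) + c(183)) = 1/(2*(-245) + 13) = 1/(-490 + 13) = 1/(-477) = -1/477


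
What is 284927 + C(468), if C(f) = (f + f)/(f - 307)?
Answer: 45874183/161 ≈ 2.8493e+5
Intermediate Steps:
C(f) = 2*f/(-307 + f) (C(f) = (2*f)/(-307 + f) = 2*f/(-307 + f))
284927 + C(468) = 284927 + 2*468/(-307 + 468) = 284927 + 2*468/161 = 284927 + 2*468*(1/161) = 284927 + 936/161 = 45874183/161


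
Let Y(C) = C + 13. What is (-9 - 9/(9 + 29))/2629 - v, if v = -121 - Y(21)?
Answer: 15484459/99902 ≈ 155.00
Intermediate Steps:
Y(C) = 13 + C
v = -155 (v = -121 - (13 + 21) = -121 - 1*34 = -121 - 34 = -155)
(-9 - 9/(9 + 29))/2629 - v = (-9 - 9/(9 + 29))/2629 - 1*(-155) = (-9 - 9/38)*(1/2629) + 155 = -351/38*1/2629 + 155 = -351/99902 + 155 = 15484459/99902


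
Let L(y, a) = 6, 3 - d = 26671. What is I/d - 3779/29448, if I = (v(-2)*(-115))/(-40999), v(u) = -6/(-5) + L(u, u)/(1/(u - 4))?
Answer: -1032923655683/8049326126184 ≈ -0.12832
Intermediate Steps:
d = -26668 (d = 3 - 1*26671 = 3 - 26671 = -26668)
v(u) = -114/5 + 6*u (v(u) = -6/(-5) + 6/(1/(u - 4)) = -6*(-⅕) + 6/(1/(-4 + u)) = 6/5 + 6*(-4 + u) = 6/5 + (-24 + 6*u) = -114/5 + 6*u)
I = -4002/40999 (I = ((-114/5 + 6*(-2))*(-115))/(-40999) = ((-114/5 - 12)*(-115))*(-1/40999) = -174/5*(-115)*(-1/40999) = 4002*(-1/40999) = -4002/40999 ≈ -0.097612)
I/d - 3779/29448 = -4002/40999/(-26668) - 3779/29448 = -4002/40999*(-1/26668) - 3779*1/29448 = 2001/546680666 - 3779/29448 = -1032923655683/8049326126184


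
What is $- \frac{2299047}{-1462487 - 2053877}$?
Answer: $\frac{2299047}{3516364} \approx 0.65381$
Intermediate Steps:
$- \frac{2299047}{-1462487 - 2053877} = - \frac{2299047}{-3516364} = \left(-2299047\right) \left(- \frac{1}{3516364}\right) = \frac{2299047}{3516364}$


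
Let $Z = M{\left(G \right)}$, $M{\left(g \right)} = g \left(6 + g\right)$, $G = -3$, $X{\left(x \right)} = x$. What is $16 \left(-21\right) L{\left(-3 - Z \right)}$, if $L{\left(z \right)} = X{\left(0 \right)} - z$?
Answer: $2016$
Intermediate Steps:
$Z = -9$ ($Z = - 3 \left(6 - 3\right) = \left(-3\right) 3 = -9$)
$L{\left(z \right)} = - z$ ($L{\left(z \right)} = 0 - z = - z$)
$16 \left(-21\right) L{\left(-3 - Z \right)} = 16 \left(-21\right) \left(- (-3 - -9)\right) = - 336 \left(- (-3 + 9)\right) = - 336 \left(\left(-1\right) 6\right) = \left(-336\right) \left(-6\right) = 2016$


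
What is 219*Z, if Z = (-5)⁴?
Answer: 136875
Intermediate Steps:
Z = 625
219*Z = 219*625 = 136875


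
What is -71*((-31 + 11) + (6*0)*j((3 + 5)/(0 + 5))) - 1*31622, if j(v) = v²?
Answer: -30202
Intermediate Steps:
-71*((-31 + 11) + (6*0)*j((3 + 5)/(0 + 5))) - 1*31622 = -71*((-31 + 11) + (6*0)*((3 + 5)/(0 + 5))²) - 1*31622 = -71*(-20 + 0*(8/5)²) - 31622 = -71*(-20 + 0*(64/25)) - 31622 = -71*(-20 + 0) - 31622 = -71*(-20) - 31622 = 1420 - 31622 = -30202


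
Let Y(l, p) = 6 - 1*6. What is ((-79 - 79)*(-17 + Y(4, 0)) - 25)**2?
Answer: 7080921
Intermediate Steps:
Y(l, p) = 0 (Y(l, p) = 6 - 6 = 0)
((-79 - 79)*(-17 + Y(4, 0)) - 25)**2 = ((-79 - 79)*(-17 + 0) - 25)**2 = (-158*(-17) - 25)**2 = (2686 - 25)**2 = 2661**2 = 7080921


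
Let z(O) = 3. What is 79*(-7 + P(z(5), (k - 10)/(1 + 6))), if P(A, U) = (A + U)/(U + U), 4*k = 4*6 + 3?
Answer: -19987/26 ≈ -768.73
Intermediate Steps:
k = 27/4 (k = (4*6 + 3)/4 = (24 + 3)/4 = (¼)*27 = 27/4 ≈ 6.7500)
P(A, U) = (A + U)/(2*U) (P(A, U) = (A + U)/((2*U)) = (A + U)*(1/(2*U)) = (A + U)/(2*U))
79*(-7 + P(z(5), (k - 10)/(1 + 6))) = 79*(-7 + (3 + (27/4 - 10)/(1 + 6))/(2*(((27/4 - 10)/(1 + 6))))) = 79*(-7 + (3 - 13/4/7)/(2*((-13/4/7)))) = 79*(-7 + (3 - 13/4*⅐)/(2*((-13/4*⅐)))) = 79*(-7 + (3 - 13/28)/(2*(-13/28))) = 79*(-7 + (½)*(-28/13)*(71/28)) = 79*(-7 - 71/26) = 79*(-253/26) = -19987/26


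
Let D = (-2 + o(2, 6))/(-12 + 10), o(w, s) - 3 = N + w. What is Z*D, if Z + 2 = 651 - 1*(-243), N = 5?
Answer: -3568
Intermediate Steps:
o(w, s) = 8 + w (o(w, s) = 3 + (5 + w) = 8 + w)
D = -4 (D = (-2 + (8 + 2))/(-12 + 10) = (-2 + 10)/(-2) = 8*(-½) = -4)
Z = 892 (Z = -2 + (651 - 1*(-243)) = -2 + (651 + 243) = -2 + 894 = 892)
Z*D = 892*(-4) = -3568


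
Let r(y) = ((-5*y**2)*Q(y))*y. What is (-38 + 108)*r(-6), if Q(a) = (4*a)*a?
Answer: 10886400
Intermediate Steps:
Q(a) = 4*a**2
r(y) = -20*y**5 (r(y) = ((-5*y**2)*(4*y**2))*y = (-20*y**4)*y = -20*y**5)
(-38 + 108)*r(-6) = (-38 + 108)*(-20*(-6)**5) = 70*(-20*(-7776)) = 70*155520 = 10886400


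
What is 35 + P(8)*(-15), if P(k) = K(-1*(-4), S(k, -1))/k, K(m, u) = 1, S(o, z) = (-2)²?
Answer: 265/8 ≈ 33.125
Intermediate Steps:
S(o, z) = 4
P(k) = 1/k
35 + P(8)*(-15) = 35 - 15/8 = 265/8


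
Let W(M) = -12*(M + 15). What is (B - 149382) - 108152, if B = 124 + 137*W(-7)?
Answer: -270562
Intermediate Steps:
W(M) = -180 - 12*M (W(M) = -12*(15 + M) = -180 - 12*M)
B = -13028 (B = 124 + 137*(-180 - 12*(-7)) = 124 + 137*(-180 + 84) = 124 + 137*(-96) = 124 - 13152 = -13028)
(B - 149382) - 108152 = (-13028 - 149382) - 108152 = -162410 - 108152 = -270562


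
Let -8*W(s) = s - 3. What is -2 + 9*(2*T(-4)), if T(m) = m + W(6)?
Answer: -323/4 ≈ -80.750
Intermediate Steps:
W(s) = 3/8 - s/8 (W(s) = -(s - 3)/8 = -(-3 + s)/8 = 3/8 - s/8)
T(m) = -3/8 + m (T(m) = m + (3/8 - ⅛*6) = m + (3/8 - ¾) = m - 3/8 = -3/8 + m)
-2 + 9*(2*T(-4)) = -2 + 9*(2*(-3/8 - 4)) = -2 + 9*(2*(-35/8)) = -2 + 9*(-35/4) = -2 - 315/4 = -323/4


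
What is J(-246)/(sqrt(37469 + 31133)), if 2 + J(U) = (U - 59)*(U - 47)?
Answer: 89363*sqrt(68602)/68602 ≈ 341.18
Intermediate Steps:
J(U) = -2 + (-59 + U)*(-47 + U) (J(U) = -2 + (U - 59)*(U - 47) = -2 + (-59 + U)*(-47 + U))
J(-246)/(sqrt(37469 + 31133)) = (2771 + (-246)**2 - 106*(-246))/(sqrt(37469 + 31133)) = (2771 + 60516 + 26076)/(sqrt(68602)) = 89363*(sqrt(68602)/68602) = 89363*sqrt(68602)/68602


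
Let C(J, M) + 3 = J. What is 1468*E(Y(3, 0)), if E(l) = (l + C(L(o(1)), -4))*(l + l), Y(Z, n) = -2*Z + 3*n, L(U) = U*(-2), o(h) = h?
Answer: 193776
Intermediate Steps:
L(U) = -2*U
C(J, M) = -3 + J
E(l) = 2*l*(-5 + l) (E(l) = (l + (-3 - 2*1))*(l + l) = (l + (-3 - 2))*(2*l) = (l - 5)*(2*l) = (-5 + l)*(2*l) = 2*l*(-5 + l))
1468*E(Y(3, 0)) = 1468*(2*(-2*3 + 3*0)*(-5 + (-2*3 + 3*0))) = 1468*(2*(-6 + 0)*(-5 + (-6 + 0))) = 1468*(2*(-6)*(-5 - 6)) = 1468*(2*(-6)*(-11)) = 1468*132 = 193776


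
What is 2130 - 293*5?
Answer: 665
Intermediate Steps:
2130 - 293*5 = 2130 - 1*1465 = 2130 - 1465 = 665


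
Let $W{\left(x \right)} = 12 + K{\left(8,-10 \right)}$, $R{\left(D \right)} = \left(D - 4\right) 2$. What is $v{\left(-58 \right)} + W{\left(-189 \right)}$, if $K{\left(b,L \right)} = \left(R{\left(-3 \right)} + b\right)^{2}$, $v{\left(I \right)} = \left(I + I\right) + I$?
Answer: $-126$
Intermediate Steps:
$v{\left(I \right)} = 3 I$ ($v{\left(I \right)} = 2 I + I = 3 I$)
$R{\left(D \right)} = -8 + 2 D$ ($R{\left(D \right)} = \left(-4 + D\right) 2 = -8 + 2 D$)
$K{\left(b,L \right)} = \left(-14 + b\right)^{2}$ ($K{\left(b,L \right)} = \left(\left(-8 + 2 \left(-3\right)\right) + b\right)^{2} = \left(\left(-8 - 6\right) + b\right)^{2} = \left(-14 + b\right)^{2}$)
$W{\left(x \right)} = 48$ ($W{\left(x \right)} = 12 + \left(-14 + 8\right)^{2} = 12 + \left(-6\right)^{2} = 12 + 36 = 48$)
$v{\left(-58 \right)} + W{\left(-189 \right)} = 3 \left(-58\right) + 48 = -174 + 48 = -126$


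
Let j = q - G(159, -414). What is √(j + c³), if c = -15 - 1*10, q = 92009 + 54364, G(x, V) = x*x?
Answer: √105467 ≈ 324.76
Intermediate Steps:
G(x, V) = x²
q = 146373
c = -25 (c = -15 - 10 = -25)
j = 121092 (j = 146373 - 1*159² = 146373 - 1*25281 = 146373 - 25281 = 121092)
√(j + c³) = √(121092 + (-25)³) = √(121092 - 15625) = √105467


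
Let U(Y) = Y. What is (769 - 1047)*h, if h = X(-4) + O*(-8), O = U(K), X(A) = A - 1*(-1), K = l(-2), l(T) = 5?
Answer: 11954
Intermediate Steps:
K = 5
X(A) = 1 + A (X(A) = A + 1 = 1 + A)
O = 5
h = -43 (h = (1 - 4) + 5*(-8) = -3 - 40 = -43)
(769 - 1047)*h = (769 - 1047)*(-43) = -278*(-43) = 11954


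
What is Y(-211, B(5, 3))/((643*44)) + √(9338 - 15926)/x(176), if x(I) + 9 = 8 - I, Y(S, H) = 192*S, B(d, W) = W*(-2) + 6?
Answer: -10128/7073 - 2*I*√183/59 ≈ -1.4319 - 0.45857*I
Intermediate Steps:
B(d, W) = 6 - 2*W (B(d, W) = -2*W + 6 = 6 - 2*W)
x(I) = -1 - I (x(I) = -9 + (8 - I) = -1 - I)
Y(-211, B(5, 3))/((643*44)) + √(9338 - 15926)/x(176) = (192*(-211))/((643*44)) + √(9338 - 15926)/(-1 - 1*176) = -40512/28292 + √(-6588)/(-1 - 176) = -40512*1/28292 + (6*I*√183)/(-177) = -10128/7073 + (6*I*√183)*(-1/177) = -10128/7073 - 2*I*√183/59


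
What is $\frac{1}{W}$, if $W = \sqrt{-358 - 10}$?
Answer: $- \frac{i \sqrt{23}}{92} \approx - 0.052129 i$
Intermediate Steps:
$W = 4 i \sqrt{23}$ ($W = \sqrt{-368} = 4 i \sqrt{23} \approx 19.183 i$)
$\frac{1}{W} = \frac{1}{4 i \sqrt{23}} = - \frac{i \sqrt{23}}{92}$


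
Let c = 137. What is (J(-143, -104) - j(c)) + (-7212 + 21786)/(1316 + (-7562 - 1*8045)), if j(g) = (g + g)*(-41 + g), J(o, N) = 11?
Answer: -375767837/14291 ≈ -26294.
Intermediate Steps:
j(g) = 2*g*(-41 + g) (j(g) = (2*g)*(-41 + g) = 2*g*(-41 + g))
(J(-143, -104) - j(c)) + (-7212 + 21786)/(1316 + (-7562 - 1*8045)) = (11 - 2*137*(-41 + 137)) + (-7212 + 21786)/(1316 + (-7562 - 1*8045)) = (11 - 2*137*96) + 14574/(1316 + (-7562 - 8045)) = (11 - 1*26304) + 14574/(1316 - 15607) = (11 - 26304) + 14574/(-14291) = -26293 + 14574*(-1/14291) = -26293 - 14574/14291 = -375767837/14291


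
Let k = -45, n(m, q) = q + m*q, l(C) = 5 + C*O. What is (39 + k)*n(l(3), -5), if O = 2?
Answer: 360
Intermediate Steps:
l(C) = 5 + 2*C (l(C) = 5 + C*2 = 5 + 2*C)
(39 + k)*n(l(3), -5) = (39 - 45)*(-5*(1 + (5 + 2*3))) = -(-30)*(1 + (5 + 6)) = -(-30)*(1 + 11) = -(-30)*12 = -6*(-60) = 360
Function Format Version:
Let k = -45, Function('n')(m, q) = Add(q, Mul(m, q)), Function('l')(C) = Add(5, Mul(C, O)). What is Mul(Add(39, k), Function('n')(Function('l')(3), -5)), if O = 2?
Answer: 360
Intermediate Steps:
Function('l')(C) = Add(5, Mul(2, C)) (Function('l')(C) = Add(5, Mul(C, 2)) = Add(5, Mul(2, C)))
Mul(Add(39, k), Function('n')(Function('l')(3), -5)) = Mul(Add(39, -45), Mul(-5, Add(1, Add(5, Mul(2, 3))))) = Mul(-6, Mul(-5, Add(1, Add(5, 6)))) = Mul(-6, Mul(-5, Add(1, 11))) = Mul(-6, Mul(-5, 12)) = Mul(-6, -60) = 360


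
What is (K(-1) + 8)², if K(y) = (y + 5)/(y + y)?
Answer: 36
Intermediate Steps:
K(y) = (5 + y)/(2*y) (K(y) = (5 + y)/((2*y)) = (5 + y)*(1/(2*y)) = (5 + y)/(2*y))
(K(-1) + 8)² = ((½)*(5 - 1)/(-1) + 8)² = ((½)*(-1)*4 + 8)² = (-2 + 8)² = 6² = 36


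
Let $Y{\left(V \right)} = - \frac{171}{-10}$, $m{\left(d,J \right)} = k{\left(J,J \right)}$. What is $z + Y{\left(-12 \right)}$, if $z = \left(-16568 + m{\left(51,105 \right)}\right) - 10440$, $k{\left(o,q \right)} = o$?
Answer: $- \frac{268859}{10} \approx -26886.0$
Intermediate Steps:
$m{\left(d,J \right)} = J$
$Y{\left(V \right)} = \frac{171}{10}$ ($Y{\left(V \right)} = \left(-171\right) \left(- \frac{1}{10}\right) = \frac{171}{10}$)
$z = -26903$ ($z = \left(-16568 + 105\right) - 10440 = -16463 - 10440 = -26903$)
$z + Y{\left(-12 \right)} = -26903 + \frac{171}{10} = - \frac{268859}{10}$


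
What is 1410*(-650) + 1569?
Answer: -914931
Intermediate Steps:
1410*(-650) + 1569 = -916500 + 1569 = -914931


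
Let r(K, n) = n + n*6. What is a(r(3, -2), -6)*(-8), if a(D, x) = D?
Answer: 112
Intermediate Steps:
r(K, n) = 7*n (r(K, n) = n + 6*n = 7*n)
a(r(3, -2), -6)*(-8) = (7*(-2))*(-8) = -14*(-8) = 112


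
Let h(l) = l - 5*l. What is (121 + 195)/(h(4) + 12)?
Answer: -79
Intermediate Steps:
h(l) = -4*l
(121 + 195)/(h(4) + 12) = (121 + 195)/(-4*4 + 12) = 316/(-16 + 12) = 316/(-4) = 316*(-1/4) = -79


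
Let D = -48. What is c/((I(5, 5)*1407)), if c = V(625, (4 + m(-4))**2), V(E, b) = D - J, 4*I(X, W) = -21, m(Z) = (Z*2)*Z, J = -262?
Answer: -856/29547 ≈ -0.028971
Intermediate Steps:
m(Z) = 2*Z**2 (m(Z) = (2*Z)*Z = 2*Z**2)
I(X, W) = -21/4 (I(X, W) = (1/4)*(-21) = -21/4)
V(E, b) = 214 (V(E, b) = -48 - 1*(-262) = -48 + 262 = 214)
c = 214
c/((I(5, 5)*1407)) = 214/((-21/4*1407)) = 214/(-29547/4) = 214*(-4/29547) = -856/29547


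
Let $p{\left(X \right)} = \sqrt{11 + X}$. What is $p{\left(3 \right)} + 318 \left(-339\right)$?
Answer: $-107802 + \sqrt{14} \approx -1.078 \cdot 10^{5}$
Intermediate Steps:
$p{\left(3 \right)} + 318 \left(-339\right) = \sqrt{11 + 3} + 318 \left(-339\right) = \sqrt{14} - 107802 = -107802 + \sqrt{14}$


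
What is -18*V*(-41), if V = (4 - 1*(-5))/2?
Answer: 3321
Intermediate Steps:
V = 9/2 (V = (4 + 5)*(½) = 9*(½) = 9/2 ≈ 4.5000)
-18*V*(-41) = -18*9/2*(-41) = -81*(-41) = 3321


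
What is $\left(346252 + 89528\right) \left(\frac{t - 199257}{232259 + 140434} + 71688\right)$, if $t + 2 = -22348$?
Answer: $\frac{3880968678151020}{124231} \approx 3.124 \cdot 10^{10}$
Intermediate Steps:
$t = -22350$ ($t = -2 - 22348 = -22350$)
$\left(346252 + 89528\right) \left(\frac{t - 199257}{232259 + 140434} + 71688\right) = \left(346252 + 89528\right) \left(\frac{-22350 - 199257}{232259 + 140434} + 71688\right) = 435780 \left(- \frac{221607}{372693} + 71688\right) = 435780 \left(\left(-221607\right) \frac{1}{372693} + 71688\right) = 435780 \left(- \frac{73869}{124231} + 71688\right) = 435780 \cdot \frac{8905798059}{124231} = \frac{3880968678151020}{124231}$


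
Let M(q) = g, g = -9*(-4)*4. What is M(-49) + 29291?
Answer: 29435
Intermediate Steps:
g = 144 (g = 36*4 = 144)
M(q) = 144
M(-49) + 29291 = 144 + 29291 = 29435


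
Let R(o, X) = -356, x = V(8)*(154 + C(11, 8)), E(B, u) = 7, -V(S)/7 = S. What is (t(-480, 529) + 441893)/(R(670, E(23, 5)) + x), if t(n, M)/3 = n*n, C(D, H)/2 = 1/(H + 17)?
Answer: -28327325/224612 ≈ -126.12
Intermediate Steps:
V(S) = -7*S
C(D, H) = 2/(17 + H) (C(D, H) = 2/(H + 17) = 2/(17 + H))
x = -215712/25 (x = (-7*8)*(154 + 2/(17 + 8)) = -56*(154 + 2/25) = -56*3852/25 = -215712/25 ≈ -8628.5)
t(n, M) = 3*n**2 (t(n, M) = 3*(n*n) = 3*n**2)
(t(-480, 529) + 441893)/(R(670, E(23, 5)) + x) = (3*(-480)**2 + 441893)/(-356 - 215712/25) = (3*230400 + 441893)/(-224612/25) = (691200 + 441893)*(-25/224612) = 1133093*(-25/224612) = -28327325/224612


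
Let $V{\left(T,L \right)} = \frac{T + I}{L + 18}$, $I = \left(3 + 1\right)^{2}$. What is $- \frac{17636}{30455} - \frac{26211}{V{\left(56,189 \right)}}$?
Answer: $- \frac{18360029203}{243640} \approx -75357.0$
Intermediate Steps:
$I = 16$ ($I = 4^{2} = 16$)
$V{\left(T,L \right)} = \frac{16 + T}{18 + L}$ ($V{\left(T,L \right)} = \frac{T + 16}{L + 18} = \frac{16 + T}{18 + L}$)
$- \frac{17636}{30455} - \frac{26211}{V{\left(56,189 \right)}} = - \frac{17636}{30455} - \frac{26211}{\frac{1}{18 + 189} \left(16 + 56\right)} = \left(-17636\right) \frac{1}{30455} - \frac{26211}{\frac{1}{207} \cdot 72} = - \frac{17636}{30455} - \frac{26211}{\frac{1}{207} \cdot 72} = - \frac{17636}{30455} - \frac{26211}{\frac{8}{23}} = - \frac{17636}{30455} - \frac{602853}{8} = - \frac{18360029203}{243640}$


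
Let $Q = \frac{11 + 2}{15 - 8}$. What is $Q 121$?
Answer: $\frac{1573}{7} \approx 224.71$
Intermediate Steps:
$Q = \frac{13}{7} \approx 1.8571$
$Q 121 = \frac{13}{7} \cdot 121 = \frac{1573}{7}$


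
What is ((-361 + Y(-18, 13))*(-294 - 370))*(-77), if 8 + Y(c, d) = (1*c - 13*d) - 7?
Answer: -28785064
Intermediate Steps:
Y(c, d) = -15 + c - 13*d (Y(c, d) = -8 + ((1*c - 13*d) - 7) = -8 + ((c - 13*d) - 7) = -8 + (-7 + c - 13*d) = -15 + c - 13*d)
((-361 + Y(-18, 13))*(-294 - 370))*(-77) = ((-361 + (-15 - 18 - 13*13))*(-294 - 370))*(-77) = ((-361 + (-15 - 18 - 169))*(-664))*(-77) = ((-361 - 202)*(-664))*(-77) = -563*(-664)*(-77) = 373832*(-77) = -28785064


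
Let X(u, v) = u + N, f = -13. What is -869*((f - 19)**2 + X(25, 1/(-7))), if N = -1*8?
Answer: -904629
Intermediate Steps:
N = -8
X(u, v) = -8 + u (X(u, v) = u - 8 = -8 + u)
-869*((f - 19)**2 + X(25, 1/(-7))) = -869*((-13 - 19)**2 + (-8 + 25)) = -869*((-32)**2 + 17) = -869*(1024 + 17) = -869*1041 = -904629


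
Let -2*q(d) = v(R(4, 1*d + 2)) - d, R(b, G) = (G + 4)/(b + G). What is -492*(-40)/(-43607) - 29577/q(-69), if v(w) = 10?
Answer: 2577973758/3444953 ≈ 748.33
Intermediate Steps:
R(b, G) = (4 + G)/(G + b)
q(d) = -5 + d/2 (q(d) = -(10 - d)/2 = -5 + d/2)
-492*(-40)/(-43607) - 29577/q(-69) = -492*(-40)/(-43607) - 29577/(-5 + (½)*(-69)) = 19680*(-1/43607) - 29577/(-5 - 69/2) = -19680/43607 - 29577/(-79/2) = -19680/43607 - 29577*(-2/79) = -19680/43607 + 59154/79 = 2577973758/3444953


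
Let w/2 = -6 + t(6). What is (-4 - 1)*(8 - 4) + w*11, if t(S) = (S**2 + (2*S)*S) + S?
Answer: 2356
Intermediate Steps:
t(S) = S + 3*S**2 (t(S) = (S**2 + 2*S**2) + S = 3*S**2 + S = S + 3*S**2)
w = 216 (w = 2*(-6 + 6*(1 + 3*6)) = 2*(-6 + 6*(1 + 18)) = 2*(-6 + 6*19) = 2*(-6 + 114) = 2*108 = 216)
(-4 - 1)*(8 - 4) + w*11 = (-4 - 1)*(8 - 4) + 216*11 = -5*4 + 2376 = -20 + 2376 = 2356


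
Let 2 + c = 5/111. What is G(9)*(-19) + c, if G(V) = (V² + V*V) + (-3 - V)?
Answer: -316567/111 ≈ -2852.0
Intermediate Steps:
G(V) = -3 - V + 2*V² (G(V) = (V² + V²) + (-3 - V) = 2*V² + (-3 - V) = -3 - V + 2*V²)
c = -217/111 (c = -2 + 5/111 = -217/111 ≈ -1.9550)
G(9)*(-19) + c = (-3 - 1*9 + 2*9²)*(-19) - 217/111 = (-3 - 9 + 2*81)*(-19) - 217/111 = (-3 - 9 + 162)*(-19) - 217/111 = 150*(-19) - 217/111 = -2850 - 217/111 = -316567/111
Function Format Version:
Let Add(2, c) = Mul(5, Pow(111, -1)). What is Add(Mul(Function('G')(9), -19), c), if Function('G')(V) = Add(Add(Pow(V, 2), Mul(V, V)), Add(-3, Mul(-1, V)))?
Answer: Rational(-316567, 111) ≈ -2852.0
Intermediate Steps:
Function('G')(V) = Add(-3, Mul(-1, V), Mul(2, Pow(V, 2))) (Function('G')(V) = Add(Add(Pow(V, 2), Pow(V, 2)), Add(-3, Mul(-1, V))) = Add(Mul(2, Pow(V, 2)), Add(-3, Mul(-1, V))) = Add(-3, Mul(-1, V), Mul(2, Pow(V, 2))))
c = Rational(-217, 111) (c = Add(-2, Mul(5, Pow(111, -1))) = Add(-2, Mul(5, Rational(1, 111))) = Add(-2, Rational(5, 111)) = Rational(-217, 111) ≈ -1.9550)
Add(Mul(Function('G')(9), -19), c) = Add(Mul(Add(-3, Mul(-1, 9), Mul(2, Pow(9, 2))), -19), Rational(-217, 111)) = Add(Mul(Add(-3, -9, Mul(2, 81)), -19), Rational(-217, 111)) = Add(Mul(Add(-3, -9, 162), -19), Rational(-217, 111)) = Add(Mul(150, -19), Rational(-217, 111)) = Add(-2850, Rational(-217, 111)) = Rational(-316567, 111)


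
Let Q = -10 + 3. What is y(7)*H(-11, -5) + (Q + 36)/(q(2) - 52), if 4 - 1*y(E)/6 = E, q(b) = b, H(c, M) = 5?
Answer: -4529/50 ≈ -90.580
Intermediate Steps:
Q = -7
y(E) = 24 - 6*E
y(7)*H(-11, -5) + (Q + 36)/(q(2) - 52) = (24 - 6*7)*5 + (-7 + 36)/(2 - 52) = (24 - 42)*5 + 29/(-50) = -18*5 + 29*(-1/50) = -90 - 29/50 = -4529/50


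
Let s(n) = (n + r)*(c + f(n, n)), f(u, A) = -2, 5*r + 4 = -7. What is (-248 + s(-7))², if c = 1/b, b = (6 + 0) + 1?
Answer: 65318724/1225 ≈ 53321.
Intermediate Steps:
r = -11/5 (r = -⅘ + (⅕)*(-7) = -⅘ - 7/5 = -11/5 ≈ -2.2000)
b = 7 (b = 6 + 1 = 7)
c = ⅐ (c = 1/7 = ⅐ ≈ 0.14286)
s(n) = 143/35 - 13*n/7 (s(n) = (n - 11/5)*(⅐ - 2) = (-11/5 + n)*(-13/7) = 143/35 - 13*n/7)
(-248 + s(-7))² = (-248 + (143/35 - 13/7*(-7)))² = (-248 + (143/35 + 13))² = (-248 + 598/35)² = (-8082/35)² = 65318724/1225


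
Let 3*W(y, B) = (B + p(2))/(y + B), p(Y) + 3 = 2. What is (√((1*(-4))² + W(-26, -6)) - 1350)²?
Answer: (32400 - √9258)²/576 ≈ 1.8117e+6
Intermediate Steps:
p(Y) = -1 (p(Y) = -3 + 2 = -1)
W(y, B) = (-1 + B)/(3*(B + y)) (W(y, B) = ((B - 1)/(y + B))/3 = ((-1 + B)/(B + y))/3 = (-1 + B)/(3*(B + y)))
(√((1*(-4))² + W(-26, -6)) - 1350)² = (√((1*(-4))² + (-1 - 6)/(3*(-6 - 26))) - 1350)² = (√((-4)² + (⅓)*(-7)/(-32)) - 1350)² = (√(16 + (⅓)*(-1/32)*(-7)) - 1350)² = (√(16 + 7/96) - 1350)² = (√(1543/96) - 1350)² = (√9258/24 - 1350)² = (-1350 + √9258/24)²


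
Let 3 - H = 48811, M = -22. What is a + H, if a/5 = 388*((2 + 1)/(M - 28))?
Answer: -244622/5 ≈ -48924.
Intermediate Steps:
a = -582/5 (a = 5*(388*((2 + 1)/(-22 - 28))) = 5*(388*(3/(-50))) = 5*(388*(3*(-1/50))) = 5*(388*(-3/50)) = 5*(-582/25) = -582/5 ≈ -116.40)
H = -48808 (H = 3 - 1*48811 = 3 - 48811 = -48808)
a + H = -582/5 - 48808 = -244622/5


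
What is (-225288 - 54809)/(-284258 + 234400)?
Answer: 280097/49858 ≈ 5.6179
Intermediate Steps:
(-225288 - 54809)/(-284258 + 234400) = -280097/(-49858) = -280097*(-1/49858) = 280097/49858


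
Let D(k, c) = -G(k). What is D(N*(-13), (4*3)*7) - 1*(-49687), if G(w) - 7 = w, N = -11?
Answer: 49537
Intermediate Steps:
G(w) = 7 + w
D(k, c) = -7 - k (D(k, c) = -(7 + k) = -7 - k)
D(N*(-13), (4*3)*7) - 1*(-49687) = (-7 - (-11)*(-13)) - 1*(-49687) = (-7 - 1*143) + 49687 = (-7 - 143) + 49687 = -150 + 49687 = 49537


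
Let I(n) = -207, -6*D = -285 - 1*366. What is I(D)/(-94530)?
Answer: 3/1370 ≈ 0.0021898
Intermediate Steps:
D = 217/2 (D = -(-285 - 1*366)/6 = -(-285 - 366)/6 = -⅙*(-651) = 217/2 ≈ 108.50)
I(D)/(-94530) = -207/(-94530) = -207*(-1/94530) = 3/1370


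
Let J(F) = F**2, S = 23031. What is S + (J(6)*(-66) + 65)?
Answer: 20720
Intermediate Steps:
S + (J(6)*(-66) + 65) = 23031 + (6**2*(-66) + 65) = 23031 + (36*(-66) + 65) = 23031 + (-2376 + 65) = 23031 - 2311 = 20720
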